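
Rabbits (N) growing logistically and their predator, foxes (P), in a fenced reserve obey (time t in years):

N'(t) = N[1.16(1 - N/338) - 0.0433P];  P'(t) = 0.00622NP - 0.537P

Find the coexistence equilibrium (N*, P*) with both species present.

From dP/dt = 0 with P > 0: 0.00622N* = 0.537, so N* = 86.3.
Substitute into dN/dt = 0: 1.16(1 - 86.3/338) = 0.0433P*.
The bracket is 0.745, giving P* = 0.864/0.0433 = 19.9.

N* ≈ 86.3, P* ≈ 19.9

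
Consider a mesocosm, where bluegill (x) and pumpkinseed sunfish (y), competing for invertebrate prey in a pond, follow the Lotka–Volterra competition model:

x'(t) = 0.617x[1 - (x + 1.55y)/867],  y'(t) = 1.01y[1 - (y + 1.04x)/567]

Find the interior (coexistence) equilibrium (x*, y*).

Setting both brackets to zero gives the nullclines x + 1.55y = 867 and 1.04x + y = 567.
Substituting y = 567 - 1.04x into the first: x(1 - 1.55·1.04) = 867 - 1.55·567.
So x* = -11.9/-0.612 = 19.4, and then y* = 567 - 1.04·19.4 = 547.

x* ≈ 19.4, y* ≈ 547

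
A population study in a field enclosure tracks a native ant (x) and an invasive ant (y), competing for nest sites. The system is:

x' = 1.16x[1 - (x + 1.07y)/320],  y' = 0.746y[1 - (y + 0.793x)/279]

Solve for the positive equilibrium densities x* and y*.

Setting both brackets to zero gives the nullclines x + 1.07y = 320 and 0.793x + y = 279.
Substituting y = 279 - 0.793x into the first: x(1 - 1.07·0.793) = 320 - 1.07·279.
So x* = 21.5/0.151 = 142, and then y* = 279 - 0.793·142 = 167.

x* ≈ 142, y* ≈ 167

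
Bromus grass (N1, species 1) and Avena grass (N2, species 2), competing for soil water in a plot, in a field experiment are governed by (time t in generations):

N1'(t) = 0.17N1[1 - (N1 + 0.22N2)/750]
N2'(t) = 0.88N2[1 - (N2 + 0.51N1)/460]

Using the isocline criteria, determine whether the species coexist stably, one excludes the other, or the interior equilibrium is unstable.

Compare the nullcline intercepts: K1/α12 = 750/0.22 = 3410 > K2 = 460; K2/α21 = 460/0.51 = 902 > K1 = 750.
Since both inequalities hold, each species can invade when rare, so the interior equilibrium is stable.

stable coexistence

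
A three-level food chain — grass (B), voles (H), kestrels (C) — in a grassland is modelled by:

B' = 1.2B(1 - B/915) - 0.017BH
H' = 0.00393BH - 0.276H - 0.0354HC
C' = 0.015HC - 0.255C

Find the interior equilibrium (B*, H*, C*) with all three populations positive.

From dC/dt = 0: 0.015H* = 0.255, so H* = 17.
From dB/dt = 0: 1.2(1 - B*/915) = 0.017·17, giving B* = 915·(1 - 0.241) = 695.
From dH/dt = 0: 0.00393·695 - 0.276 = 0.0354C*, so C* = 2.45/0.0354 = 69.3.

B* ≈ 695, H* ≈ 17, C* ≈ 69.3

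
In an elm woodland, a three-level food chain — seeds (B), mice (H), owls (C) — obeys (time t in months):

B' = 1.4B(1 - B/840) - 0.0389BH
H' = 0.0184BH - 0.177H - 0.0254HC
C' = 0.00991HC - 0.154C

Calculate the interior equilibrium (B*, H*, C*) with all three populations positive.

From dC/dt = 0: 0.00991H* = 0.154, so H* = 15.5.
From dB/dt = 0: 1.4(1 - B*/840) = 0.0389·15.5, giving B* = 840·(1 - 0.432) = 477.
From dH/dt = 0: 0.0184·477 - 0.177 = 0.0254C*, so C* = 8.61/0.0254 = 339.

B* ≈ 477, H* ≈ 15.5, C* ≈ 339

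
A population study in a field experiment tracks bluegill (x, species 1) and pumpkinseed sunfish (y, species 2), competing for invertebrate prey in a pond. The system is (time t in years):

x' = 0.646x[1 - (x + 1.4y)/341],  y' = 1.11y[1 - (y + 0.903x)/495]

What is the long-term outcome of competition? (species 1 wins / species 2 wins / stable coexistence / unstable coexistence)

Compare the nullcline intercepts: K1/α12 = 341/1.4 = 244 < K2 = 495; K2/α21 = 495/0.903 = 548 > K1 = 341.
Since the inequalities point opposite ways, species 2 can invade but species 1 cannot.

species 2 excludes species 1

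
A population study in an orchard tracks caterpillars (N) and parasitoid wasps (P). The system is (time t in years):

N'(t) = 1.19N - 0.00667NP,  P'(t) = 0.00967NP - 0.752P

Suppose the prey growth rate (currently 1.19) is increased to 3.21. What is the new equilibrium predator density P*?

At the interior fixed point, setting dN/dt = 0 with N > 0 fixes P* = (prey growth rate)/(NP coefficient) — independent of the other coefficients.
With the change, P* = 3.21/0.00667 = 481; it rises from 178.

P* ≈ 481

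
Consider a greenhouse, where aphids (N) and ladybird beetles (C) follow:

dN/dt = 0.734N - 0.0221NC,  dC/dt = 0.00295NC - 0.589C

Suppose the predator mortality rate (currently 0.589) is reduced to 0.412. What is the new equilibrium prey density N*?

At the interior fixed point, setting dC/dt = 0 with C > 0 fixes N* = (predator death rate)/(NC coefficient) — independent of the other coefficients.
With the change, N* = 0.412/0.00295 = 140; it falls from 200.

N* ≈ 140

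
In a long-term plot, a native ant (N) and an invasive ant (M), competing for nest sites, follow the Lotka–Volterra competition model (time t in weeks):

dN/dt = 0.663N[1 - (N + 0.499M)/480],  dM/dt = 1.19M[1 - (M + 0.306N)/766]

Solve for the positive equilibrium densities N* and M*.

N* ≈ 115, M* ≈ 731

Setting both brackets to zero gives the nullclines N + 0.499M = 480 and 0.306N + M = 766.
Substituting M = 766 - 0.306N into the first: N(1 - 0.499·0.306) = 480 - 0.499·766.
So N* = 97.8/0.847 = 115, and then M* = 766 - 0.306·115 = 731.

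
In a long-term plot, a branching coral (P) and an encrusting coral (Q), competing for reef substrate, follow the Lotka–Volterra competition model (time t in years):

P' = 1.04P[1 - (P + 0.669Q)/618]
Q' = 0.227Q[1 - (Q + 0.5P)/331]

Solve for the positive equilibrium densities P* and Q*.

P* ≈ 596, Q* ≈ 33.1

Setting both brackets to zero gives the nullclines P + 0.669Q = 618 and 0.5P + Q = 331.
Substituting Q = 331 - 0.5P into the first: P(1 - 0.669·0.5) = 618 - 0.669·331.
So P* = 397/0.665 = 596, and then Q* = 331 - 0.5·596 = 33.1.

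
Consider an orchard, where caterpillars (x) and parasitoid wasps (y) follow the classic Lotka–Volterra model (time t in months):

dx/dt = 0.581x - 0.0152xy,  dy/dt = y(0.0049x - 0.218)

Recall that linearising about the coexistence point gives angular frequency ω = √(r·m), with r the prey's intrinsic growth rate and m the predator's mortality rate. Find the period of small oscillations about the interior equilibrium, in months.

Here r = 0.581 and m = 0.218, so r·m = 0.127.
ω = √0.127 = 0.356 per month, hence T = 2π/ω ≈ 17.7 months.

T ≈ 17.7 months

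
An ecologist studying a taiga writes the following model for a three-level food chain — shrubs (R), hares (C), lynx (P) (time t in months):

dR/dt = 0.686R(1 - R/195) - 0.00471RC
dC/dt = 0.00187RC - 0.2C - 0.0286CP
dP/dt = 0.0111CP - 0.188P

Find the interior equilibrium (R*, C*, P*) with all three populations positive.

R* ≈ 172, C* ≈ 16.9, P* ≈ 4.27

From dP/dt = 0: 0.0111C* = 0.188, so C* = 16.9.
From dR/dt = 0: 0.686(1 - R*/195) = 0.00471·16.9, giving R* = 195·(1 - 0.116) = 172.
From dC/dt = 0: 0.00187·172 - 0.2 = 0.0286P*, so P* = 0.122/0.0286 = 4.27.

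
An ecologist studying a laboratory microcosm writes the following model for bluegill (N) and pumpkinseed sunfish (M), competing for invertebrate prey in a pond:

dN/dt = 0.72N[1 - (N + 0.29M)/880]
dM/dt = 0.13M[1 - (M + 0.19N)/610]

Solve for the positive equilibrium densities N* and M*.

N* ≈ 744, M* ≈ 469

Setting both brackets to zero gives the nullclines N + 0.29M = 880 and 0.19N + M = 610.
Substituting M = 610 - 0.19N into the first: N(1 - 0.29·0.19) = 880 - 0.29·610.
So N* = 703/0.945 = 744, and then M* = 610 - 0.19·744 = 469.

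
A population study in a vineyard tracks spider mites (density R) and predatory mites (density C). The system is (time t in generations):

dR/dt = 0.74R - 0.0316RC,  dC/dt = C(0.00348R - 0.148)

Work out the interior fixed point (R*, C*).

R* ≈ 42.5, C* ≈ 23.4

Set dC/dt = 0 with C > 0: 0.00348R - 0.148 = 0, so R* = 0.148/0.00348 = 42.5.
Set dR/dt = 0 with R > 0: 0.74 - 0.0316C = 0, so C* = 0.74/0.0316 = 23.4.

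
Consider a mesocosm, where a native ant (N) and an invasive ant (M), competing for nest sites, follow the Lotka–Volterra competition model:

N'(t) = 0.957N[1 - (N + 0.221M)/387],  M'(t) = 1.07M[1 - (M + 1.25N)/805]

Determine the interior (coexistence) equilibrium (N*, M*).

N* ≈ 289, M* ≈ 444

Setting both brackets to zero gives the nullclines N + 0.221M = 387 and 1.25N + M = 805.
Substituting M = 805 - 1.25N into the first: N(1 - 0.221·1.25) = 387 - 0.221·805.
So N* = 209/0.724 = 289, and then M* = 805 - 1.25·289 = 444.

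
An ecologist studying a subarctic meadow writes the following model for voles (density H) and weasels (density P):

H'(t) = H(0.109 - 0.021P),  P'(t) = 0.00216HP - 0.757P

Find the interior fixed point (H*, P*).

H* ≈ 350, P* ≈ 5.19

Set dP/dt = 0 with P > 0: 0.00216H - 0.757 = 0, so H* = 0.757/0.00216 = 350.
Set dH/dt = 0 with H > 0: 0.109 - 0.021P = 0, so P* = 0.109/0.021 = 5.19.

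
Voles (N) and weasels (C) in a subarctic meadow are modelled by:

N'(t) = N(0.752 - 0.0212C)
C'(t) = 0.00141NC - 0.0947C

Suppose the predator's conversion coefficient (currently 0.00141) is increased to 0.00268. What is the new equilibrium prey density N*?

At the interior fixed point, setting dC/dt = 0 with C > 0 fixes N* = (predator death rate)/(NC coefficient) — independent of the other coefficients.
With the change, N* = 0.0947/0.00268 = 35.3; it falls from 67.2.

N* ≈ 35.3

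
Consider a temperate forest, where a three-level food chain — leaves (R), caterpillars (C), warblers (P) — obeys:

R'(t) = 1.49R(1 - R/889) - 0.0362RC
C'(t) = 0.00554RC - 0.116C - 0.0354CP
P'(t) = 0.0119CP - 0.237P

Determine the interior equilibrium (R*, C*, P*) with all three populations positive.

From dP/dt = 0: 0.0119C* = 0.237, so C* = 19.9.
From dR/dt = 0: 1.49(1 - R*/889) = 0.0362·19.9, giving R* = 889·(1 - 0.484) = 459.
From dC/dt = 0: 0.00554·459 - 0.116 = 0.0354P*, so P* = 2.43/0.0354 = 68.5.

R* ≈ 459, C* ≈ 19.9, P* ≈ 68.5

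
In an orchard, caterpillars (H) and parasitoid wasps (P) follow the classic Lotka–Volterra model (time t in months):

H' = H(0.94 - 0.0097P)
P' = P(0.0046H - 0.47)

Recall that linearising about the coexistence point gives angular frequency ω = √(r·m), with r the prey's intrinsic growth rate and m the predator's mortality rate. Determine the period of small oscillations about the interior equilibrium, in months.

T ≈ 9.45 months

Here r = 0.94 and m = 0.47, so r·m = 0.442.
ω = √0.442 = 0.665 per month, hence T = 2π/ω ≈ 9.45 months.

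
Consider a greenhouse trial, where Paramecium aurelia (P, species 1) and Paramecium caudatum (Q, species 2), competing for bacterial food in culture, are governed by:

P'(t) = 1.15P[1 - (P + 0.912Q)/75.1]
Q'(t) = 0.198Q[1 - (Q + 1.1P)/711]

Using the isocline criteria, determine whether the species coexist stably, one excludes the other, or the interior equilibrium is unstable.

Compare the nullcline intercepts: K1/α12 = 75.1/0.912 = 82.3 < K2 = 711; K2/α21 = 711/1.1 = 646 > K1 = 75.1.
Since the inequalities point opposite ways, species 2 can invade but species 1 cannot.

species 2 excludes species 1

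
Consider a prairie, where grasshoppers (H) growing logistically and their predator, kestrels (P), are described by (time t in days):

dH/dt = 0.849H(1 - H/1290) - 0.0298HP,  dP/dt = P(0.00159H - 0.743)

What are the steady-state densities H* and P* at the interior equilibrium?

From dP/dt = 0 with P > 0: 0.00159H* = 0.743, so H* = 467.
Substitute into dH/dt = 0: 0.849(1 - 467/1290) = 0.0298P*.
The bracket is 0.638, giving P* = 0.541/0.0298 = 18.2.

H* ≈ 467, P* ≈ 18.2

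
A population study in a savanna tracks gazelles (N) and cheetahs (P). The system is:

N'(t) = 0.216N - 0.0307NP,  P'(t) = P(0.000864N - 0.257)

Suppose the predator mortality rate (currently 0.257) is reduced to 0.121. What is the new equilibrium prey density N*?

At the interior fixed point, setting dP/dt = 0 with P > 0 fixes N* = (predator death rate)/(NP coefficient) — independent of the other coefficients.
With the change, N* = 0.121/0.000864 = 140; it falls from 297.

N* ≈ 140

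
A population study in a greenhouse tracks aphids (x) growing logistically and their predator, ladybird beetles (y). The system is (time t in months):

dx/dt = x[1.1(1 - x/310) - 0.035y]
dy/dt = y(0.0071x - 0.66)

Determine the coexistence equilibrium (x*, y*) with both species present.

From dy/dt = 0 with y > 0: 0.0071x* = 0.66, so x* = 93.
Substitute into dx/dt = 0: 1.1(1 - 93/310) = 0.035y*.
The bracket is 0.7, giving y* = 0.77/0.035 = 22.

x* ≈ 93, y* ≈ 22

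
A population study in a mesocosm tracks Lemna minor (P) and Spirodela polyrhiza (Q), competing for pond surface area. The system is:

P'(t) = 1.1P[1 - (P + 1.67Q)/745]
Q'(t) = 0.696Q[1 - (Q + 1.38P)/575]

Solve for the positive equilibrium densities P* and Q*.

P* ≈ 165, Q* ≈ 347

Setting both brackets to zero gives the nullclines P + 1.67Q = 745 and 1.38P + Q = 575.
Substituting Q = 575 - 1.38P into the first: P(1 - 1.67·1.38) = 745 - 1.67·575.
So P* = -215/-1.3 = 165, and then Q* = 575 - 1.38·165 = 347.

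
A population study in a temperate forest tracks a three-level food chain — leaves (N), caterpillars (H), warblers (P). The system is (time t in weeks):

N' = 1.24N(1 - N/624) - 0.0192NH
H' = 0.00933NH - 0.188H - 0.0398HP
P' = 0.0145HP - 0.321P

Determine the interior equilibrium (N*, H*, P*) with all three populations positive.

From dP/dt = 0: 0.0145H* = 0.321, so H* = 22.1.
From dN/dt = 0: 1.24(1 - N*/624) = 0.0192·22.1, giving N* = 624·(1 - 0.343) = 410.
From dH/dt = 0: 0.00933·410 - 0.188 = 0.0398P*, so P* = 3.64/0.0398 = 91.4.

N* ≈ 410, H* ≈ 22.1, P* ≈ 91.4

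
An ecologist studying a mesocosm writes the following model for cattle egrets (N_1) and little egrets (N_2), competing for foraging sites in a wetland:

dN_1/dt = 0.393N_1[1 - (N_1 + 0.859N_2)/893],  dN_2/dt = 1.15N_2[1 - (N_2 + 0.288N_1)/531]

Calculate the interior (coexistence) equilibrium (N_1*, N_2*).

N_1* ≈ 580, N_2* ≈ 364

Setting both brackets to zero gives the nullclines N_1 + 0.859N_2 = 893 and 0.288N_1 + N_2 = 531.
Substituting N_2 = 531 - 0.288N_1 into the first: N_1(1 - 0.859·0.288) = 893 - 0.859·531.
So N_1* = 437/0.753 = 580, and then N_2* = 531 - 0.288·580 = 364.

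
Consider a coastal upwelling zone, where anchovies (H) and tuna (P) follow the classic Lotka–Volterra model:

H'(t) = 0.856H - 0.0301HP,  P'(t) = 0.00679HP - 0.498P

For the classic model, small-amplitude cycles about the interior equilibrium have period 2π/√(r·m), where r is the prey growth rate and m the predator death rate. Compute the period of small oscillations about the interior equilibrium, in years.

T ≈ 9.62 years

Here r = 0.856 and m = 0.498, so r·m = 0.426.
ω = √0.426 = 0.653 per year, hence T = 2π/ω ≈ 9.62 years.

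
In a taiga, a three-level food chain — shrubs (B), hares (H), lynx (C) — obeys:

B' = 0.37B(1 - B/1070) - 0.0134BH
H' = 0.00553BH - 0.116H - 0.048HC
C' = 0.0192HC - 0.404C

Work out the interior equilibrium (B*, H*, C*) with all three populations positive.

From dC/dt = 0: 0.0192H* = 0.404, so H* = 21.
From dB/dt = 0: 0.37(1 - B*/1070) = 0.0134·21, giving B* = 1070·(1 - 0.762) = 255.
From dH/dt = 0: 0.00553·255 - 0.116 = 0.048C*, so C* = 1.29/0.048 = 26.9.

B* ≈ 255, H* ≈ 21, C* ≈ 26.9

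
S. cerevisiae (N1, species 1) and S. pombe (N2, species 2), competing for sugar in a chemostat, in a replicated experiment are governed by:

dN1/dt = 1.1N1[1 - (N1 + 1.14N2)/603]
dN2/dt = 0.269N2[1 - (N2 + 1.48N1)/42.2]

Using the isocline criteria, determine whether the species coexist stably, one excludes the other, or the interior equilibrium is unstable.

species 1 excludes species 2

Compare the nullcline intercepts: K1/α12 = 603/1.14 = 529 > K2 = 42.2; K2/α21 = 42.2/1.48 = 28.5 < K1 = 603.
Since the inequalities point opposite ways, species 1 can invade but species 2 cannot.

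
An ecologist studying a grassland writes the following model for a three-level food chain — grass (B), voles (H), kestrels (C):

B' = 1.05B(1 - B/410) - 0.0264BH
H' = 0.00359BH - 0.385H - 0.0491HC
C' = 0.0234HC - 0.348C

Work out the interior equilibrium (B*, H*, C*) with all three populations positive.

From dC/dt = 0: 0.0234H* = 0.348, so H* = 14.9.
From dB/dt = 0: 1.05(1 - B*/410) = 0.0264·14.9, giving B* = 410·(1 - 0.374) = 257.
From dH/dt = 0: 0.00359·257 - 0.385 = 0.0491C*, so C* = 0.537/0.0491 = 10.9.

B* ≈ 257, H* ≈ 14.9, C* ≈ 10.9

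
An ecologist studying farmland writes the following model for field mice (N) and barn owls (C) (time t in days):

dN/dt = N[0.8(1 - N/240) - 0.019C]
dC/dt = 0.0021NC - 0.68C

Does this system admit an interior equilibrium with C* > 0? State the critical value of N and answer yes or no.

Threshold N = 324; K < 324, so no, the predator goes extinct.

The predator equation gives dC/dt > 0 only when N > 0.68/0.0021 = 324.
Without the predator, N → K = 240. Since 240 < 324, the predator cannot invade.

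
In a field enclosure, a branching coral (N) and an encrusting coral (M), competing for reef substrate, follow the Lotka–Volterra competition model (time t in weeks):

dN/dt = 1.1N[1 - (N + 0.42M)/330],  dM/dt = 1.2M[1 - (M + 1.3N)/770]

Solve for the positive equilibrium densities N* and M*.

Setting both brackets to zero gives the nullclines N + 0.42M = 330 and 1.3N + M = 770.
Substituting M = 770 - 1.3N into the first: N(1 - 0.42·1.3) = 330 - 0.42·770.
So N* = 6.6/0.454 = 14.5, and then M* = 770 - 1.3·14.5 = 751.

N* ≈ 14.5, M* ≈ 751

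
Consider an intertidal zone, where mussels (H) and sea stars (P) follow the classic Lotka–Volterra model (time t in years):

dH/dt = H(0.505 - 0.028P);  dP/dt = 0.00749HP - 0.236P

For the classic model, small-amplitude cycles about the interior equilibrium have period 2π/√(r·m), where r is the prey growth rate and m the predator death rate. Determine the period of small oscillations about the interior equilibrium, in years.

Here r = 0.505 and m = 0.236, so r·m = 0.119.
ω = √0.119 = 0.345 per year, hence T = 2π/ω ≈ 18.2 years.

T ≈ 18.2 years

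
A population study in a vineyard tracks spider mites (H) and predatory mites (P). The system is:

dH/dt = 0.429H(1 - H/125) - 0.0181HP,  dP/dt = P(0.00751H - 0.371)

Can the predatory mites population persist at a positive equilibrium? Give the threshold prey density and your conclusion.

The predator equation gives dP/dt > 0 only when H > 0.371/0.00751 = 49.4.
Without the predator, H → K = 125. Since 125 > 49.4, the predator can invade and persist.

Threshold H = 49.4; K > 49.4, so yes, the predator persists.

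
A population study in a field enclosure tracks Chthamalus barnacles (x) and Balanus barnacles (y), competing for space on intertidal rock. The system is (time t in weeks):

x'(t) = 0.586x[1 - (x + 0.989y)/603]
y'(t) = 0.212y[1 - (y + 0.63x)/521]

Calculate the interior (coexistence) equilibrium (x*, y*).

x* ≈ 233, y* ≈ 374

Setting both brackets to zero gives the nullclines x + 0.989y = 603 and 0.63x + y = 521.
Substituting y = 521 - 0.63x into the first: x(1 - 0.989·0.63) = 603 - 0.989·521.
So x* = 87.7/0.377 = 233, and then y* = 521 - 0.63·233 = 374.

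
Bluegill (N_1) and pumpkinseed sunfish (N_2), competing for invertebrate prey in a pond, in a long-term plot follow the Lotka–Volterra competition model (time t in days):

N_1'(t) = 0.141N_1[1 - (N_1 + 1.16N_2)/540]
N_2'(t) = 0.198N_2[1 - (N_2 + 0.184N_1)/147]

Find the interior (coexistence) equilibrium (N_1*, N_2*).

N_1* ≈ 470, N_2* ≈ 60.6

Setting both brackets to zero gives the nullclines N_1 + 1.16N_2 = 540 and 0.184N_1 + N_2 = 147.
Substituting N_2 = 147 - 0.184N_1 into the first: N_1(1 - 1.16·0.184) = 540 - 1.16·147.
So N_1* = 369/0.787 = 470, and then N_2* = 147 - 0.184·470 = 60.6.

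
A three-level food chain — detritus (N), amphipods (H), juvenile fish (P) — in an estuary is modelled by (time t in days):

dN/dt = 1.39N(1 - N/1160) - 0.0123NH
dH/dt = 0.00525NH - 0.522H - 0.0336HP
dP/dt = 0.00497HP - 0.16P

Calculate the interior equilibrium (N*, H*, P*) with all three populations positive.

N* ≈ 830, H* ≈ 32.2, P* ≈ 114

From dP/dt = 0: 0.00497H* = 0.16, so H* = 32.2.
From dN/dt = 0: 1.39(1 - N*/1160) = 0.0123·32.2, giving N* = 1160·(1 - 0.285) = 830.
From dH/dt = 0: 0.00525·830 - 0.522 = 0.0336P*, so P* = 3.83/0.0336 = 114.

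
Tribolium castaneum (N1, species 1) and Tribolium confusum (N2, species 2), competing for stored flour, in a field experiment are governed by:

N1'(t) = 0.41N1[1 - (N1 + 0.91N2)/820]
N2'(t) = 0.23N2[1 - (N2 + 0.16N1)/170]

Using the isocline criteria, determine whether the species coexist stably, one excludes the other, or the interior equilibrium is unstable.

Compare the nullcline intercepts: K1/α12 = 820/0.91 = 901 > K2 = 170; K2/α21 = 170/0.16 = 1060 > K1 = 820.
Since both inequalities hold, each species can invade when rare, so the interior equilibrium is stable.

stable coexistence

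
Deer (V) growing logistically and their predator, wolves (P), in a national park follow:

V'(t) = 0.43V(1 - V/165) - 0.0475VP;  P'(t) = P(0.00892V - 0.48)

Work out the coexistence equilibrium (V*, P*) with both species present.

V* ≈ 53.8, P* ≈ 6.1

From dP/dt = 0 with P > 0: 0.00892V* = 0.48, so V* = 53.8.
Substitute into dV/dt = 0: 0.43(1 - 53.8/165) = 0.0475P*.
The bracket is 0.674, giving P* = 0.29/0.0475 = 6.1.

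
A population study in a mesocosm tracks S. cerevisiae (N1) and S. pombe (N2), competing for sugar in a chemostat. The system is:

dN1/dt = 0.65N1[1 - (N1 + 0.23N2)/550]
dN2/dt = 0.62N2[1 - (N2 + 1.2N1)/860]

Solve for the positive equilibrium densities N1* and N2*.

Setting both brackets to zero gives the nullclines N1 + 0.23N2 = 550 and 1.2N1 + N2 = 860.
Substituting N2 = 860 - 1.2N1 into the first: N1(1 - 0.23·1.2) = 550 - 0.23·860.
So N1* = 352/0.724 = 486, and then N2* = 860 - 1.2·486 = 276.

N1* ≈ 486, N2* ≈ 276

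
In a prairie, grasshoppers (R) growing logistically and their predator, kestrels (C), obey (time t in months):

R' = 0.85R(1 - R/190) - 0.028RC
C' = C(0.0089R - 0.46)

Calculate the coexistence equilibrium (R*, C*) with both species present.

R* ≈ 51.7, C* ≈ 22.1

From dC/dt = 0 with C > 0: 0.0089R* = 0.46, so R* = 51.7.
Substitute into dR/dt = 0: 0.85(1 - 51.7/190) = 0.028C*.
The bracket is 0.728, giving C* = 0.619/0.028 = 22.1.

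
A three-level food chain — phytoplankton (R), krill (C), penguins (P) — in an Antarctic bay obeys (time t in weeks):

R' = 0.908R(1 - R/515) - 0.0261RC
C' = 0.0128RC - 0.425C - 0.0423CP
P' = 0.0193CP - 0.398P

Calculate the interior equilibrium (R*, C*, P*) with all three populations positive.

From dP/dt = 0: 0.0193C* = 0.398, so C* = 20.6.
From dR/dt = 0: 0.908(1 - R*/515) = 0.0261·20.6, giving R* = 515·(1 - 0.593) = 210.
From dC/dt = 0: 0.0128·210 - 0.425 = 0.0423P*, so P* = 2.26/0.0423 = 53.4.

R* ≈ 210, C* ≈ 20.6, P* ≈ 53.4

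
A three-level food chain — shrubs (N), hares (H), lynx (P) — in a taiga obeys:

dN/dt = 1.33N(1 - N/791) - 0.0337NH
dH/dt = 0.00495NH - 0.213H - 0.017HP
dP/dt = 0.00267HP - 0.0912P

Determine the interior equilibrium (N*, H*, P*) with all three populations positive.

From dP/dt = 0: 0.00267H* = 0.0912, so H* = 34.2.
From dN/dt = 0: 1.33(1 - N*/791) = 0.0337·34.2, giving N* = 791·(1 - 0.865) = 106.
From dH/dt = 0: 0.00495·106 - 0.213 = 0.017P*, so P* = 0.314/0.017 = 18.5.

N* ≈ 106, H* ≈ 34.2, P* ≈ 18.5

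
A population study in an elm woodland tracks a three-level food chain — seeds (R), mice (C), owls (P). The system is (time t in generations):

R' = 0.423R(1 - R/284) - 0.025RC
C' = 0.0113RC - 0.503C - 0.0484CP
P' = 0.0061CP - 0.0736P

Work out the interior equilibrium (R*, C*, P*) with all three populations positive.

R* ≈ 81.5, C* ≈ 12.1, P* ≈ 8.63

From dP/dt = 0: 0.0061C* = 0.0736, so C* = 12.1.
From dR/dt = 0: 0.423(1 - R*/284) = 0.025·12.1, giving R* = 284·(1 - 0.713) = 81.5.
From dC/dt = 0: 0.0113·81.5 - 0.503 = 0.0484P*, so P* = 0.418/0.0484 = 8.63.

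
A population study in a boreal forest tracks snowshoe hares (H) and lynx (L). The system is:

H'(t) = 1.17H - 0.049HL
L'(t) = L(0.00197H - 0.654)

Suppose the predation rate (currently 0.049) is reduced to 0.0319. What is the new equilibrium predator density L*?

At the interior fixed point, setting dH/dt = 0 with H > 0 fixes L* = (prey growth rate)/(HL coefficient) — independent of the other coefficients.
With the change, L* = 1.17/0.0319 = 36.7; it rises from 23.9.

L* ≈ 36.7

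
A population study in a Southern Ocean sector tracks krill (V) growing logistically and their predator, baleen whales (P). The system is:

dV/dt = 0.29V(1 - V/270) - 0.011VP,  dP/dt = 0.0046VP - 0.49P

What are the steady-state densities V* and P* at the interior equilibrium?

V* ≈ 107, P* ≈ 16

From dP/dt = 0 with P > 0: 0.0046V* = 0.49, so V* = 107.
Substitute into dV/dt = 0: 0.29(1 - 107/270) = 0.011P*.
The bracket is 0.605, giving P* = 0.176/0.011 = 16.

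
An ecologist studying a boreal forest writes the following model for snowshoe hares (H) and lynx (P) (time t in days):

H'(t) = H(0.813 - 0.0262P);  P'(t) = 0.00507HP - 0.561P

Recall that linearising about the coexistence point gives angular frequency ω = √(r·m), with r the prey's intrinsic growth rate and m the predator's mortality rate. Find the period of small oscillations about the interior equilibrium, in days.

T ≈ 9.3 days

Here r = 0.813 and m = 0.561, so r·m = 0.456.
ω = √0.456 = 0.675 per day, hence T = 2π/ω ≈ 9.3 days.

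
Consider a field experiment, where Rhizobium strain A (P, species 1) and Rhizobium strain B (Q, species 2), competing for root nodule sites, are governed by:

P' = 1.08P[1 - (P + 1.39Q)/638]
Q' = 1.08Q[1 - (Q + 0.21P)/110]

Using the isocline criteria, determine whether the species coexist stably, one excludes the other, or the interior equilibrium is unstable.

species 1 excludes species 2

Compare the nullcline intercepts: K1/α12 = 638/1.39 = 459 > K2 = 110; K2/α21 = 110/0.21 = 524 < K1 = 638.
Since the inequalities point opposite ways, species 1 can invade but species 2 cannot.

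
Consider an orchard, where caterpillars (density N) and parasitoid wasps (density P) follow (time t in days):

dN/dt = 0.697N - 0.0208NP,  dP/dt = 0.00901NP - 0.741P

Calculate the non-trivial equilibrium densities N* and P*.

N* ≈ 82.2, P* ≈ 33.5

Set dP/dt = 0 with P > 0: 0.00901N - 0.741 = 0, so N* = 0.741/0.00901 = 82.2.
Set dN/dt = 0 with N > 0: 0.697 - 0.0208P = 0, so P* = 0.697/0.0208 = 33.5.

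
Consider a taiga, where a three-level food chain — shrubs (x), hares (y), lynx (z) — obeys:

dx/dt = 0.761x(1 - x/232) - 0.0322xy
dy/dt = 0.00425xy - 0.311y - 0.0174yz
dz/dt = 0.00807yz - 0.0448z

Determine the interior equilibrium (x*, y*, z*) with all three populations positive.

x* ≈ 178, y* ≈ 5.55, z* ≈ 25.5

From dz/dt = 0: 0.00807y* = 0.0448, so y* = 5.55.
From dx/dt = 0: 0.761(1 - x*/232) = 0.0322·5.55, giving x* = 232·(1 - 0.235) = 178.
From dy/dt = 0: 0.00425·178 - 0.311 = 0.0174z*, so z* = 0.443/0.0174 = 25.5.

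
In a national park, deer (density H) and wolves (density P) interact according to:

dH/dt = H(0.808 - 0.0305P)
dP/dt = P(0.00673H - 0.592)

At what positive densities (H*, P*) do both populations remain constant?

H* ≈ 88, P* ≈ 26.5

Set dP/dt = 0 with P > 0: 0.00673H - 0.592 = 0, so H* = 0.592/0.00673 = 88.
Set dH/dt = 0 with H > 0: 0.808 - 0.0305P = 0, so P* = 0.808/0.0305 = 26.5.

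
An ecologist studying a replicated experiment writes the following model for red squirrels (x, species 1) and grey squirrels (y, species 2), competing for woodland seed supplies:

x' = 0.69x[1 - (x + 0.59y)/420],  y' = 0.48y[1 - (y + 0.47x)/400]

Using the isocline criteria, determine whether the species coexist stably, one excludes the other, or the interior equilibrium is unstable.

Compare the nullcline intercepts: K1/α12 = 420/0.59 = 712 > K2 = 400; K2/α21 = 400/0.47 = 851 > K1 = 420.
Since both inequalities hold, each species can invade when rare, so the interior equilibrium is stable.

stable coexistence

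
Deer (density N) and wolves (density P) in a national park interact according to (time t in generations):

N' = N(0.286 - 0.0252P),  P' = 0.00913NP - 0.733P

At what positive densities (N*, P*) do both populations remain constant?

Set dP/dt = 0 with P > 0: 0.00913N - 0.733 = 0, so N* = 0.733/0.00913 = 80.3.
Set dN/dt = 0 with N > 0: 0.286 - 0.0252P = 0, so P* = 0.286/0.0252 = 11.3.

N* ≈ 80.3, P* ≈ 11.3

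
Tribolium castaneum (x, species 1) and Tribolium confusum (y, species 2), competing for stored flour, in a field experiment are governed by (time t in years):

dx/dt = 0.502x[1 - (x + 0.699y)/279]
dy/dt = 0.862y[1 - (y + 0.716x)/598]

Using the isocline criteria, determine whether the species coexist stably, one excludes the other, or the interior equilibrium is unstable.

Compare the nullcline intercepts: K1/α12 = 279/0.699 = 399 < K2 = 598; K2/α21 = 598/0.716 = 835 > K1 = 279.
Since the inequalities point opposite ways, species 2 can invade but species 1 cannot.

species 2 excludes species 1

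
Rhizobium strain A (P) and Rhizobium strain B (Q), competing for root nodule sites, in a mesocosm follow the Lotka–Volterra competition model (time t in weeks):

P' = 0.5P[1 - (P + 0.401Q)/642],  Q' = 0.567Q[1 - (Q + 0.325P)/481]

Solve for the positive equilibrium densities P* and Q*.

Setting both brackets to zero gives the nullclines P + 0.401Q = 642 and 0.325P + Q = 481.
Substituting Q = 481 - 0.325P into the first: P(1 - 0.401·0.325) = 642 - 0.401·481.
So P* = 449/0.87 = 516, and then Q* = 481 - 0.325·516 = 313.

P* ≈ 516, Q* ≈ 313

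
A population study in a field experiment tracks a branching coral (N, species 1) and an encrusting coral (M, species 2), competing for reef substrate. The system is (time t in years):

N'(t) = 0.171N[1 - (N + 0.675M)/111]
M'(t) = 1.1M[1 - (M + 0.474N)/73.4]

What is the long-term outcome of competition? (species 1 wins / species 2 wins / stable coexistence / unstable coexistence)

stable coexistence

Compare the nullcline intercepts: K1/α12 = 111/0.675 = 164 > K2 = 73.4; K2/α21 = 73.4/0.474 = 155 > K1 = 111.
Since both inequalities hold, each species can invade when rare, so the interior equilibrium is stable.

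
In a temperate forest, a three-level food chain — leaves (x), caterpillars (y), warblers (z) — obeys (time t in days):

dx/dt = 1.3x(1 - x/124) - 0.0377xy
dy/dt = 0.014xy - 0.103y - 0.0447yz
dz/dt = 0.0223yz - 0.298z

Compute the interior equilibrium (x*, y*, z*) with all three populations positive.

x* ≈ 75.9, y* ≈ 13.4, z* ≈ 21.5

From dz/dt = 0: 0.0223y* = 0.298, so y* = 13.4.
From dx/dt = 0: 1.3(1 - x*/124) = 0.0377·13.4, giving x* = 124·(1 - 0.388) = 75.9.
From dy/dt = 0: 0.014·75.9 - 0.103 = 0.0447z*, so z* = 0.96/0.0447 = 21.5.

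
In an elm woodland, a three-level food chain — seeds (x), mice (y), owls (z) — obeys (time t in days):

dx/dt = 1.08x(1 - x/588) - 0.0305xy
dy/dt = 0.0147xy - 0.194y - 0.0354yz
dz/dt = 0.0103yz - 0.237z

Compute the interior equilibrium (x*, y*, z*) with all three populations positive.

From dz/dt = 0: 0.0103y* = 0.237, so y* = 23.
From dx/dt = 0: 1.08(1 - x*/588) = 0.0305·23, giving x* = 588·(1 - 0.65) = 206.
From dy/dt = 0: 0.0147·206 - 0.194 = 0.0354z*, so z* = 2.83/0.0354 = 80.

x* ≈ 206, y* ≈ 23, z* ≈ 80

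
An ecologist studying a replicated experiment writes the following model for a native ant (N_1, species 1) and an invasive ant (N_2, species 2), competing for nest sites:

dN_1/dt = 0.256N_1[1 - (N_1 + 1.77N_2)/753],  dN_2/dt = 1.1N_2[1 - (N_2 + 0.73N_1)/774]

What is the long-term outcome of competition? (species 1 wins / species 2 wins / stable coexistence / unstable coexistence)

species 2 excludes species 1

Compare the nullcline intercepts: K1/α12 = 753/1.77 = 425 < K2 = 774; K2/α21 = 774/0.73 = 1060 > K1 = 753.
Since the inequalities point opposite ways, species 2 can invade but species 1 cannot.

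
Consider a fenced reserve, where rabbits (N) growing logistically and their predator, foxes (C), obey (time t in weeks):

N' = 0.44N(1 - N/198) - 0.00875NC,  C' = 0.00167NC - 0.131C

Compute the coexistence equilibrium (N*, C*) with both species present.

From dC/dt = 0 with C > 0: 0.00167N* = 0.131, so N* = 78.4.
Substitute into dN/dt = 0: 0.44(1 - 78.4/198) = 0.00875C*.
The bracket is 0.604, giving C* = 0.266/0.00875 = 30.4.

N* ≈ 78.4, C* ≈ 30.4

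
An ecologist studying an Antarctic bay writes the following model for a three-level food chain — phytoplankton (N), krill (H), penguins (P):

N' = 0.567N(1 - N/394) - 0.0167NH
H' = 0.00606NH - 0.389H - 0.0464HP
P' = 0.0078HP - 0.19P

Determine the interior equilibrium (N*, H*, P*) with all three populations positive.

N* ≈ 111, H* ≈ 24.4, P* ≈ 6.16

From dP/dt = 0: 0.0078H* = 0.19, so H* = 24.4.
From dN/dt = 0: 0.567(1 - N*/394) = 0.0167·24.4, giving N* = 394·(1 - 0.717) = 111.
From dH/dt = 0: 0.00606·111 - 0.389 = 0.0464P*, so P* = 0.286/0.0464 = 6.16.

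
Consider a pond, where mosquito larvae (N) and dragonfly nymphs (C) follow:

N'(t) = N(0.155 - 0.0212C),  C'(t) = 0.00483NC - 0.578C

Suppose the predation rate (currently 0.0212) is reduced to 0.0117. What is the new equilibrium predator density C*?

C* ≈ 13.2

At the interior fixed point, setting dN/dt = 0 with N > 0 fixes C* = (prey growth rate)/(NC coefficient) — independent of the other coefficients.
With the change, C* = 0.155/0.0117 = 13.2; it rises from 7.31.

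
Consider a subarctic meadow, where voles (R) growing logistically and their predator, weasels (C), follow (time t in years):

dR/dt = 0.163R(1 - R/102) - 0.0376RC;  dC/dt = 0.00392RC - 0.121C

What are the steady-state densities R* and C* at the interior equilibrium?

From dC/dt = 0 with C > 0: 0.00392R* = 0.121, so R* = 30.9.
Substitute into dR/dt = 0: 0.163(1 - 30.9/102) = 0.0376C*.
The bracket is 0.697, giving C* = 0.114/0.0376 = 3.02.

R* ≈ 30.9, C* ≈ 3.02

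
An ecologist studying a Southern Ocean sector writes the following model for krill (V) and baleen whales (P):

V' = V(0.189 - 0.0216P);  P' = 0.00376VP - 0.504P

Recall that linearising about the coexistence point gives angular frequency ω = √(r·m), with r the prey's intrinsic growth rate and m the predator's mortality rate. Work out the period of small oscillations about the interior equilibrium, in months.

Here r = 0.189 and m = 0.504, so r·m = 0.0953.
ω = √0.0953 = 0.309 per month, hence T = 2π/ω ≈ 20.4 months.

T ≈ 20.4 months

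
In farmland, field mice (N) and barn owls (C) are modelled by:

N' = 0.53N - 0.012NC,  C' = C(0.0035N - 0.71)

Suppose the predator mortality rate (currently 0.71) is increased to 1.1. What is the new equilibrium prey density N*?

At the interior fixed point, setting dC/dt = 0 with C > 0 fixes N* = (predator death rate)/(NC coefficient) — independent of the other coefficients.
With the change, N* = 1.1/0.0035 = 314; it rises from 203.

N* ≈ 314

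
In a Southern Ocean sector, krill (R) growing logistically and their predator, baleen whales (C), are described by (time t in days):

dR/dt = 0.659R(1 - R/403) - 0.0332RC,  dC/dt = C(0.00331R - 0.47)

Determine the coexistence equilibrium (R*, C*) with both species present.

From dC/dt = 0 with C > 0: 0.00331R* = 0.47, so R* = 142.
Substitute into dR/dt = 0: 0.659(1 - 142/403) = 0.0332C*.
The bracket is 0.648, giving C* = 0.427/0.0332 = 12.9.

R* ≈ 142, C* ≈ 12.9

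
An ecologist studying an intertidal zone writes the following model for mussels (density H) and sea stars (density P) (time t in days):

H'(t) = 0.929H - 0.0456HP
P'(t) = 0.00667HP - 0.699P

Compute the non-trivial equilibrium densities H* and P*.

H* ≈ 105, P* ≈ 20.4

Set dP/dt = 0 with P > 0: 0.00667H - 0.699 = 0, so H* = 0.699/0.00667 = 105.
Set dH/dt = 0 with H > 0: 0.929 - 0.0456P = 0, so P* = 0.929/0.0456 = 20.4.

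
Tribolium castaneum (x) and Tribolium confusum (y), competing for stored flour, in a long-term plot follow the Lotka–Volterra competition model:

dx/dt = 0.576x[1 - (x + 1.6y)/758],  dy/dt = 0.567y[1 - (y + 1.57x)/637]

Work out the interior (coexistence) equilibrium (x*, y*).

Setting both brackets to zero gives the nullclines x + 1.6y = 758 and 1.57x + y = 637.
Substituting y = 637 - 1.57x into the first: x(1 - 1.6·1.57) = 758 - 1.6·637.
So x* = -261/-1.51 = 173, and then y* = 637 - 1.57·173 = 366.

x* ≈ 173, y* ≈ 366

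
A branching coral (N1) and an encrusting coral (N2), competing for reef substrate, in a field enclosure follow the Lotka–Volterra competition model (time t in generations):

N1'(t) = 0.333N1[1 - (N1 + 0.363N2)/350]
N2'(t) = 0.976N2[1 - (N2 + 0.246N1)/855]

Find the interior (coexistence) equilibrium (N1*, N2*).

Setting both brackets to zero gives the nullclines N1 + 0.363N2 = 350 and 0.246N1 + N2 = 855.
Substituting N2 = 855 - 0.246N1 into the first: N1(1 - 0.363·0.246) = 350 - 0.363·855.
So N1* = 39.6/0.911 = 43.5, and then N2* = 855 - 0.246·43.5 = 844.

N1* ≈ 43.5, N2* ≈ 844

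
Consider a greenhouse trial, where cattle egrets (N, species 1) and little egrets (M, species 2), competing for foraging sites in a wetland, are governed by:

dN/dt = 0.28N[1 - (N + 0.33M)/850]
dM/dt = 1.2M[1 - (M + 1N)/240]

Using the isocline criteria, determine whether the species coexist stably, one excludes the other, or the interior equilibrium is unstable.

Compare the nullcline intercepts: K1/α12 = 850/0.33 = 2580 > K2 = 240; K2/α21 = 240/1 = 240 < K1 = 850.
Since the inequalities point opposite ways, species 1 can invade but species 2 cannot.

species 1 excludes species 2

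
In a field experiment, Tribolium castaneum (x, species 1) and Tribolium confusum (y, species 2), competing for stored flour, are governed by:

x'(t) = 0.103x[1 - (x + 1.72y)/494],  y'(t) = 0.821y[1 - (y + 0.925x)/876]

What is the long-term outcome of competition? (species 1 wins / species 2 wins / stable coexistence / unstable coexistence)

Compare the nullcline intercepts: K1/α12 = 494/1.72 = 287 < K2 = 876; K2/α21 = 876/0.925 = 947 > K1 = 494.
Since the inequalities point opposite ways, species 2 can invade but species 1 cannot.

species 2 excludes species 1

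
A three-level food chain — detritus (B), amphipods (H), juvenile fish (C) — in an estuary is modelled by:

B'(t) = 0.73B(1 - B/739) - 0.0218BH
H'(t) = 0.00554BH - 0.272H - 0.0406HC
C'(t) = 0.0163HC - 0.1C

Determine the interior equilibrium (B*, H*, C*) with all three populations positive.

From dC/dt = 0: 0.0163H* = 0.1, so H* = 6.13.
From dB/dt = 0: 0.73(1 - B*/739) = 0.0218·6.13, giving B* = 739·(1 - 0.183) = 604.
From dH/dt = 0: 0.00554·604 - 0.272 = 0.0406C*, so C* = 3.07/0.0406 = 75.7.

B* ≈ 604, H* ≈ 6.13, C* ≈ 75.7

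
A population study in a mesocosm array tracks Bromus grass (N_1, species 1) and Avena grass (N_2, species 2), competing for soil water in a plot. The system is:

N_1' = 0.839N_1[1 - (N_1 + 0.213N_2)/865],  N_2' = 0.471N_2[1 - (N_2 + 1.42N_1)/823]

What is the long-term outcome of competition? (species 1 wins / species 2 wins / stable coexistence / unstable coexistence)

species 1 excludes species 2

Compare the nullcline intercepts: K1/α12 = 865/0.213 = 4060 > K2 = 823; K2/α21 = 823/1.42 = 580 < K1 = 865.
Since the inequalities point opposite ways, species 1 can invade but species 2 cannot.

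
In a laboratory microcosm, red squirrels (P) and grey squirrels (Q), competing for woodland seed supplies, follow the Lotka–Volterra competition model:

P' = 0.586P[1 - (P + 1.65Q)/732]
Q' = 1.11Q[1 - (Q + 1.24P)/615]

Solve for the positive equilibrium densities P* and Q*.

Setting both brackets to zero gives the nullclines P + 1.65Q = 732 and 1.24P + Q = 615.
Substituting Q = 615 - 1.24P into the first: P(1 - 1.65·1.24) = 732 - 1.65·615.
So P* = -283/-1.05 = 270, and then Q* = 615 - 1.24·270 = 280.

P* ≈ 270, Q* ≈ 280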